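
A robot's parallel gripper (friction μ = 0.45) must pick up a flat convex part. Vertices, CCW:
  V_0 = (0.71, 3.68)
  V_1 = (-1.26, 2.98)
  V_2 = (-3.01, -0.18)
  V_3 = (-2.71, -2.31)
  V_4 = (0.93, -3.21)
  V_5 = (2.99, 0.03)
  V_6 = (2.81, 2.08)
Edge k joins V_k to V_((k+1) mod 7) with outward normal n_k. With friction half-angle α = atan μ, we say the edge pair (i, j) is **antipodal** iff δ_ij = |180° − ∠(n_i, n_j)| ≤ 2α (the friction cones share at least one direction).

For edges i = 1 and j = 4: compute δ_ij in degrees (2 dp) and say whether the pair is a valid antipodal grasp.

α = atan 0.45 = 24.23°;  2α = 48.46°
edge 1: e_1 = (-1.75, -3.16);  n_1 = (-0.8748, +0.4845)
edge 4: e_4 = (+2.06, +3.24);  n_4 = (+0.8439, -0.5365)
∠(n_1, n_4) = 176.53°
δ = |180° − 176.53°| = 3.47°
3.47° ≤ 2α = 48.46°  →  valid

δ = 3.47°, valid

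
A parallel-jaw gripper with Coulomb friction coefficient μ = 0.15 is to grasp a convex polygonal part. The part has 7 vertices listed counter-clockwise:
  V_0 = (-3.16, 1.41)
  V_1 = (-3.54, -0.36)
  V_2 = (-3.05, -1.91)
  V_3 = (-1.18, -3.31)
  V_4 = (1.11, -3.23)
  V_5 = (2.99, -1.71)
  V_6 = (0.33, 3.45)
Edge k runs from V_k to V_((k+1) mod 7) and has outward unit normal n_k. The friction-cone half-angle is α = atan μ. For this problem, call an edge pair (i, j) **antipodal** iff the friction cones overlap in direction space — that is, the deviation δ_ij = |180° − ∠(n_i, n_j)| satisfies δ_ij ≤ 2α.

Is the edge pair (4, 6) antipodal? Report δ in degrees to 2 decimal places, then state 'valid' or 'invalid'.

α = atan 0.15 = 8.53°;  2α = 17.06°
edge 4: e_4 = (+1.88, +1.52);  n_4 = (+0.6287, -0.7776)
edge 6: e_6 = (-3.49, -2.04);  n_6 = (-0.5046, +0.8633)
∠(n_4, n_6) = 171.35°
δ = |180° − 171.35°| = 8.65°
8.65° ≤ 2α = 17.06°  →  valid

δ = 8.65°, valid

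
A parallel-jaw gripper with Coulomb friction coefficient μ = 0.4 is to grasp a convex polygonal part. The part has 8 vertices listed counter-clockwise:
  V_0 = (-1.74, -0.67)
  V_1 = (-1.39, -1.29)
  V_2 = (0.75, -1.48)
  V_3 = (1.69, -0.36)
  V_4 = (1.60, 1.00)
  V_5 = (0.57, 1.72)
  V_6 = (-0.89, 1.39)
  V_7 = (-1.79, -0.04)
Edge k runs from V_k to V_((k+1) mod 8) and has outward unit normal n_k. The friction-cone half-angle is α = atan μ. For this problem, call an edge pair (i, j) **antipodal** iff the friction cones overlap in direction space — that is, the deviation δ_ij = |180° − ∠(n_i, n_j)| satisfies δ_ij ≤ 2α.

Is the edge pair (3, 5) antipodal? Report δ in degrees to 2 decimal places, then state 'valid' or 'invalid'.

δ = 81.05°, invalid

α = atan 0.4 = 21.80°;  2α = 43.60°
edge 3: e_3 = (-0.09, +1.36);  n_3 = (+0.9978, +0.0660)
edge 5: e_5 = (-1.46, -0.33);  n_5 = (-0.2205, +0.9754)
∠(n_3, n_5) = 98.95°
δ = |180° − 98.95°| = 81.05°
81.05° > 2α = 43.60°  →  invalid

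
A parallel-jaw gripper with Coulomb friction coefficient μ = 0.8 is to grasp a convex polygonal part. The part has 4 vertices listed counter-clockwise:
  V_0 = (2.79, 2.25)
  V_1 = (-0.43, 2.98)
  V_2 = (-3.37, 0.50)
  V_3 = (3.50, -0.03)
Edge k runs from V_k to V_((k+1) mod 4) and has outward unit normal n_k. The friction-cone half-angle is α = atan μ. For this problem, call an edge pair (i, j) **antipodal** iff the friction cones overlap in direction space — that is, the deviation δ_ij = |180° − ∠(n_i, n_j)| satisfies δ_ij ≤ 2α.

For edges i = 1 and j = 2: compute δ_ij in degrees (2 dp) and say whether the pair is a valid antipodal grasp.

δ = 44.56°, valid

α = atan 0.8 = 38.66°;  2α = 77.32°
edge 1: e_1 = (-2.94, -2.48);  n_1 = (-0.6448, +0.7644)
edge 2: e_2 = (+6.87, -0.53);  n_2 = (-0.0769, -0.9970)
∠(n_1, n_2) = 135.44°
δ = |180° − 135.44°| = 44.56°
44.56° ≤ 2α = 77.32°  →  valid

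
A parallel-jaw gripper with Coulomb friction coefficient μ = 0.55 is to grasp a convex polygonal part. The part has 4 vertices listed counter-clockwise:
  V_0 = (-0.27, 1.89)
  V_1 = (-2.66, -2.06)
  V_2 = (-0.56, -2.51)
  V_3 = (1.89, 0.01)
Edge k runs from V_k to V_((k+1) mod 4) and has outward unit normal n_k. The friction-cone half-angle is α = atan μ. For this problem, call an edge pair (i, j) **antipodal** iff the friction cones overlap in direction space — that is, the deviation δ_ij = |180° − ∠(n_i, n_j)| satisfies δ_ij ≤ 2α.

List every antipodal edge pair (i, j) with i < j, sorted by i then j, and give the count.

α = atan 0.55 = 28.81°;  2α = 57.62°
n_0 = (-0.8556, +0.5177)
n_1 = (-0.2095, -0.9778)
n_2 = (+0.7170, -0.6971)
n_3 = (+0.6565, +0.7543)
  (0,1): δ = 70.92°  ·
  (0,2): δ = 13.02°  ✓
  (0,3): δ = 80.14°  ·
  (1,2): δ = 122.10°  ·
  (1,3): δ = 28.94°  ✓
  (2,3): δ = 86.84°  ·
antipodal pairs: 2

count = 2; pairs: (0,2), (1,3)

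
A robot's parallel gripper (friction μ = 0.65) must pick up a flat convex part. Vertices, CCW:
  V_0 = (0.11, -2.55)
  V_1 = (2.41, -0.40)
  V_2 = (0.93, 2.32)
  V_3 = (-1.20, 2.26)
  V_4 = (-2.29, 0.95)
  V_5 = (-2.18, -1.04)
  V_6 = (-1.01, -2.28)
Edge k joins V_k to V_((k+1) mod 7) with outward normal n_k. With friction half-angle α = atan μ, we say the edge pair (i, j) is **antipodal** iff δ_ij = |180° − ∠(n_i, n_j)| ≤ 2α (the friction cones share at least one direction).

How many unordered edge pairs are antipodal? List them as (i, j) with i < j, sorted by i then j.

count = 9; pairs: (0,2), (0,3), (0,4), (1,4), (1,5), (1,6), (2,5), (2,6), (3,6)

α = atan 0.65 = 33.02°;  2α = 66.05°
n_0 = (+0.6829, -0.7305)
n_1 = (+0.8784, +0.4779)
n_2 = (-0.0282, +0.9996)
n_3 = (-0.7687, +0.6396)
n_4 = (-0.9985, -0.0552)
n_5 = (-0.7273, -0.6863)
n_6 = (-0.2344, -0.9722)
  (0,1): δ = 104.52°  ·
  (0,2): δ = 41.46°  ✓
  (0,3): δ = 7.17°  ✓
  (0,4): δ = 50.09°  ✓
  (0,5): δ = 90.27°  ·
  (0,6): δ = 123.38°  ·
  (1,2): δ = 116.94°  ·
  (1,3): δ = 68.31°  ·
  (1,4): δ = 25.39°  ✓
  (1,5): δ = 14.78°  ✓
  (1,6): δ = 47.89°  ✓
  (2,3): δ = 131.38°  ·
  (2,4): δ = 88.45°  ·
  (2,5): δ = 48.28°  ✓
  (2,6): δ = 15.17°  ✓
  (3,4): δ = 137.07°  ·
  (3,5): δ = 96.90°  ·
  (3,6): δ = 63.79°  ✓
  (4,5): δ = 139.83°  ·
  (4,6): δ = 106.72°  ·
  (5,6): δ = 146.89°  ·
antipodal pairs: 9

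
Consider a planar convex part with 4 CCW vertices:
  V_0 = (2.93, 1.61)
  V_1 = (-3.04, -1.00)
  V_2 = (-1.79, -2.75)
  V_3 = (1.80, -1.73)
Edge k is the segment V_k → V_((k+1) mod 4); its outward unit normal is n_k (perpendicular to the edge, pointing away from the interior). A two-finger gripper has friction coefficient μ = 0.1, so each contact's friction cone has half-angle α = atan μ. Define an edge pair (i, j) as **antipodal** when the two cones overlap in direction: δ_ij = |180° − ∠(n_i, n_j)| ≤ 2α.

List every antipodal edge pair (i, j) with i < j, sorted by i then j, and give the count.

α = atan 0.1 = 5.71°;  2α = 11.42°
n_0 = (-0.4006, +0.9163)
n_1 = (-0.8137, -0.5812)
n_2 = (+0.2733, -0.9619)
n_3 = (+0.9473, -0.3205)
  (0,1): δ = 78.08°  ·
  (0,2): δ = 7.75°  ✓
  (0,3): δ = 47.69°  ·
  (1,2): δ = 109.68°  ·
  (1,3): δ = 54.23°  ·
  (2,3): δ = 124.55°  ·
antipodal pairs: 1

count = 1; pairs: (0,2)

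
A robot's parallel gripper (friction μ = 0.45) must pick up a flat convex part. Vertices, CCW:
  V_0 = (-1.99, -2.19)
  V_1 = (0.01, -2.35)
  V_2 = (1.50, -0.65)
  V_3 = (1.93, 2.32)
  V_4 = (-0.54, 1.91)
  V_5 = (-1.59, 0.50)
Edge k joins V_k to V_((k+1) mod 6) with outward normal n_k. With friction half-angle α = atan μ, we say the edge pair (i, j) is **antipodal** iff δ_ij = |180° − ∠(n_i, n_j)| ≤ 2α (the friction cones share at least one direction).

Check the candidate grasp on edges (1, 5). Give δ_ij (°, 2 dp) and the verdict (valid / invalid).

δ = 32.78°, valid

α = atan 0.45 = 24.23°;  2α = 48.46°
edge 1: e_1 = (+1.49, +1.70);  n_1 = (+0.7520, -0.6591)
edge 5: e_5 = (-0.40, -2.69);  n_5 = (-0.9891, +0.1471)
∠(n_1, n_5) = 147.22°
δ = |180° − 147.22°| = 32.78°
32.78° ≤ 2α = 48.46°  →  valid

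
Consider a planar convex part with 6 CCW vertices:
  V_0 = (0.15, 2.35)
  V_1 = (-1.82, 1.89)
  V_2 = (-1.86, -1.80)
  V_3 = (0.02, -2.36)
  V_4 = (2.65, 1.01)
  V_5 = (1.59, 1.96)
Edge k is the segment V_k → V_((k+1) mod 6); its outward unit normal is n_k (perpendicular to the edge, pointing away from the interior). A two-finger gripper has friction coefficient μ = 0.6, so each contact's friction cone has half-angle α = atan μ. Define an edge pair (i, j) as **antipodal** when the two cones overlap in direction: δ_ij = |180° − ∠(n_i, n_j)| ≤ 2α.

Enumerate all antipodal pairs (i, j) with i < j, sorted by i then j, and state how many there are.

count = 6; pairs: (0,2), (0,3), (1,3), (1,4), (2,4), (2,5)

α = atan 0.6 = 30.96°;  2α = 61.93°
n_0 = (-0.2274, +0.9738)
n_1 = (-0.9999, +0.0108)
n_2 = (-0.2855, -0.9584)
n_3 = (+0.7883, -0.6152)
n_4 = (+0.6674, +0.7447)
n_5 = (+0.2614, +0.9652)
  (0,1): δ = 103.76°  ·
  (0,2): δ = 29.73°  ✓
  (0,3): δ = 38.89°  ✓
  (0,4): δ = 124.99°  ·
  (0,5): δ = 151.70°  ·
  (1,2): δ = 105.97°  ·
  (1,3): δ = 37.35°  ✓
  (1,4): δ = 48.75°  ✓
  (1,5): δ = 75.47°  ·
  (2,3): δ = 111.38°  ·
  (2,4): δ = 25.28°  ✓
  (2,5): δ = 1.43°  ✓
  (3,4): δ = 93.90°  ·
  (3,5): δ = 67.19°  ·
  (4,5): δ = 153.29°  ·
antipodal pairs: 6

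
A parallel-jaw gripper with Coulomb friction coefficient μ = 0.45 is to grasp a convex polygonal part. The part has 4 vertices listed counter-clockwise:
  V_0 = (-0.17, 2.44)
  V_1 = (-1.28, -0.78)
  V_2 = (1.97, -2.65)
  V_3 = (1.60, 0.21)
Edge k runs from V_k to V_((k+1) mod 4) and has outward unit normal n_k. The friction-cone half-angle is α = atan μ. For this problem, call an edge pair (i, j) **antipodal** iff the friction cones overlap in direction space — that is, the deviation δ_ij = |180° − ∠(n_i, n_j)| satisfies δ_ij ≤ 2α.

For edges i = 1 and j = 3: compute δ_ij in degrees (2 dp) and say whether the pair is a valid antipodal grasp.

δ = 21.64°, valid

α = atan 0.45 = 24.23°;  2α = 48.46°
edge 1: e_1 = (+3.25, -1.87);  n_1 = (-0.4987, -0.8668)
edge 3: e_3 = (-1.77, +2.23);  n_3 = (+0.7833, +0.6217)
∠(n_1, n_3) = 158.36°
δ = |180° − 158.36°| = 21.64°
21.64° ≤ 2α = 48.46°  →  valid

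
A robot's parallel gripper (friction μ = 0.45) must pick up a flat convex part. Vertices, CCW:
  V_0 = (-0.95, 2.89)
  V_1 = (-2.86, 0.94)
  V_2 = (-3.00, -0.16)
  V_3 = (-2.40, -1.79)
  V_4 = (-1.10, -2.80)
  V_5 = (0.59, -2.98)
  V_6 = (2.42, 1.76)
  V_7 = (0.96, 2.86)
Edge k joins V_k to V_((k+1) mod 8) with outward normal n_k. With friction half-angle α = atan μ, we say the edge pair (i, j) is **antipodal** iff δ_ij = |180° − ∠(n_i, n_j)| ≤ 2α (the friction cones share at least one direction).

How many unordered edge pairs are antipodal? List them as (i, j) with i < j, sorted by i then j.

α = atan 0.45 = 24.23°;  2α = 48.46°
n_0 = (-0.7144, +0.6997)
n_1 = (-0.9920, +0.1263)
n_2 = (-0.9384, -0.3454)
n_3 = (-0.6135, -0.7897)
n_4 = (-0.1059, -0.9944)
n_5 = (+0.9329, -0.3602)
n_6 = (+0.6017, +0.7987)
n_7 = (+0.0157, +0.9999)
  (0,1): δ = 142.85°  ·
  (0,2): δ = 115.39°  ·
  (0,3): δ = 83.44°  ·
  (0,4): δ = 51.67°  ·
  (0,5): δ = 23.30°  ✓
  (0,6): δ = 97.41°  ·
  (0,7): δ = 133.51°  ·
  (1,2): δ = 152.54°  ·
  (1,3): δ = 120.59°  ·
  (1,4): δ = 88.83°  ·
  (1,5): δ = 13.86°  ✓
  (1,6): δ = 60.26°  ·
  (1,7): δ = 96.35°  ·
  (2,3): δ = 148.05°  ·
  (2,4): δ = 116.29°  ·
  (2,5): δ = 41.32°  ✓
  (2,6): δ = 32.80°  ✓
  (2,7): δ = 68.89°  ·
  (3,4): δ = 148.24°  ·
  (3,5): δ = 73.27°  ·
  (3,6): δ = 0.85°  ✓
  (3,7): δ = 36.94°  ✓
  (4,5): δ = 105.03°  ·
  (4,6): δ = 30.92°  ✓
  (4,7): δ = 5.18°  ✓
  (5,6): δ = 105.88°  ·
  (5,7): δ = 69.79°  ·
  (6,7): δ = 143.90°  ·
antipodal pairs: 8

count = 8; pairs: (0,5), (1,5), (2,5), (2,6), (3,6), (3,7), (4,6), (4,7)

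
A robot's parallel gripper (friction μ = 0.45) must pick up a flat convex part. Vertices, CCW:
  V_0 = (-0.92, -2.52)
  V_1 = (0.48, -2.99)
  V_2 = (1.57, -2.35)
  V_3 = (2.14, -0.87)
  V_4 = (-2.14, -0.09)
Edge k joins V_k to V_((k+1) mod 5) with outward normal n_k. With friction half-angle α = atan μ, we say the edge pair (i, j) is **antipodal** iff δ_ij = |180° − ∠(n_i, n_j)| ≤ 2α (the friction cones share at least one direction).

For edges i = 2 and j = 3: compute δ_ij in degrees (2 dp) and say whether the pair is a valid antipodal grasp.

α = atan 0.45 = 24.23°;  2α = 48.46°
edge 2: e_2 = (+0.57, +1.48);  n_2 = (+0.9332, -0.3594)
edge 3: e_3 = (-4.28, +0.78);  n_3 = (+0.1793, +0.9838)
∠(n_2, n_3) = 100.74°
δ = |180° − 100.74°| = 79.26°
79.26° > 2α = 48.46°  →  invalid

δ = 79.26°, invalid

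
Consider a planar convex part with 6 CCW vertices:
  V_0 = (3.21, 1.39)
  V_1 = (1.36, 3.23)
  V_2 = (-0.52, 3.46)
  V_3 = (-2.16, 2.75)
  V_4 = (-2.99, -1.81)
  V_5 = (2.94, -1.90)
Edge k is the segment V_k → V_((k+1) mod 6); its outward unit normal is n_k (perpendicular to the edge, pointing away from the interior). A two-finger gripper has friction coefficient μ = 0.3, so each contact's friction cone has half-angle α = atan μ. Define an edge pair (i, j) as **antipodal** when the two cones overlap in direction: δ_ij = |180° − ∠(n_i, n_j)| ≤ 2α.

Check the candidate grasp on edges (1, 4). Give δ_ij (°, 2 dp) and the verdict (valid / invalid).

α = atan 0.3 = 16.70°;  2α = 33.40°
edge 1: e_1 = (-1.88, +0.23);  n_1 = (+0.1214, +0.9926)
edge 4: e_4 = (+5.93, -0.09);  n_4 = (-0.0152, -0.9999)
∠(n_1, n_4) = 173.89°
δ = |180° − 173.89°| = 6.11°
6.11° ≤ 2α = 33.40°  →  valid

δ = 6.11°, valid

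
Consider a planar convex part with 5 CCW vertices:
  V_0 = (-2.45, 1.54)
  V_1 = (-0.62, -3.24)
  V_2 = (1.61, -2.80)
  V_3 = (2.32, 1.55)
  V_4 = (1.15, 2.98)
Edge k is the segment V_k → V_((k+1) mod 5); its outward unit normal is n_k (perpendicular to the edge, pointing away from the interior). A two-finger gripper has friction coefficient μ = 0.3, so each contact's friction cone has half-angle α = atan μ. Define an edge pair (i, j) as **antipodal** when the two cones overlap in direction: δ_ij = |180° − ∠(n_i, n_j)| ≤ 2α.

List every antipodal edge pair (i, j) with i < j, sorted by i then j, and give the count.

α = atan 0.3 = 16.70°;  2α = 33.40°
n_0 = (-0.9339, -0.3575)
n_1 = (+0.1936, -0.9811)
n_2 = (+0.9869, -0.1611)
n_3 = (+0.7740, +0.6332)
n_4 = (-0.3714, +0.9285)
  (0,1): δ = 99.79°  ·
  (0,2): δ = 30.22°  ✓
  (0,3): δ = 18.34°  ✓
  (0,4): δ = 90.85°  ·
  (1,2): δ = 110.43°  ·
  (1,3): δ = 61.87°  ·
  (1,4): δ = 10.64°  ✓
  (2,3): δ = 131.44°  ·
  (2,4): δ = 58.93°  ·
  (3,4): δ = 107.49°  ·
antipodal pairs: 3

count = 3; pairs: (0,2), (0,3), (1,4)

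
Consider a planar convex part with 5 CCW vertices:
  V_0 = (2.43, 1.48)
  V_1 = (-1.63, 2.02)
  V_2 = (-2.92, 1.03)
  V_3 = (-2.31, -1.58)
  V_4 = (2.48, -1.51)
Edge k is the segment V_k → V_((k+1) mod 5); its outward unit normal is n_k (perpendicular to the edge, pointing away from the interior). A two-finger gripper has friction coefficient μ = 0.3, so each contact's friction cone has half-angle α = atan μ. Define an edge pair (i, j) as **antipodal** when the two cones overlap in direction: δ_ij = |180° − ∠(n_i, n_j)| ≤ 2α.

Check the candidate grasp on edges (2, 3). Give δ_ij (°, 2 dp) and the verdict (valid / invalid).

δ = 102.32°, invalid

α = atan 0.3 = 16.70°;  2α = 33.40°
edge 2: e_2 = (+0.61, -2.61);  n_2 = (-0.9738, -0.2276)
edge 3: e_3 = (+4.79, +0.07);  n_3 = (+0.0146, -0.9999)
∠(n_2, n_3) = 77.68°
δ = |180° − 77.68°| = 102.32°
102.32° > 2α = 33.40°  →  invalid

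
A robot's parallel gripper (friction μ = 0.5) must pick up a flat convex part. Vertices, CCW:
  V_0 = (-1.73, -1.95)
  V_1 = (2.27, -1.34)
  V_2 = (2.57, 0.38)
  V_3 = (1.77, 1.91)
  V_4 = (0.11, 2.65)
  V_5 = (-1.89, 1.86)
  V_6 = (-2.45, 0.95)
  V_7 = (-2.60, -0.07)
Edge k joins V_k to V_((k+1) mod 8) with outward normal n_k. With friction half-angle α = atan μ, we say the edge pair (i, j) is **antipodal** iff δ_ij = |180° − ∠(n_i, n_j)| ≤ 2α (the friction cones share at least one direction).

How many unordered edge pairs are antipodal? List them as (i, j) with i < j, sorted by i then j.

count = 9; pairs: (0,3), (0,4), (0,5), (1,5), (1,6), (1,7), (2,6), (2,7), (3,7)

α = atan 0.5 = 26.57°;  2α = 53.13°
n_0 = (+0.1508, -0.9886)
n_1 = (+0.9851, -0.1718)
n_2 = (+0.8862, +0.4634)
n_3 = (+0.4072, +0.9134)
n_4 = (-0.3674, +0.9301)
n_5 = (-0.8517, +0.5241)
n_6 = (-0.9894, +0.1455)
n_7 = (-0.9075, -0.4200)
  (0,1): δ = 108.56°  ·
  (0,2): δ = 71.07°  ·
  (0,3): δ = 32.70°  ✓
  (0,4): δ = 12.88°  ✓
  (0,5): δ = 49.72°  ✓
  (0,6): δ = 72.96°  ·
  (0,7): δ = 106.16°  ·
  (1,2): δ = 142.50°  ·
  (1,3): δ = 104.13°  ·
  (1,4): δ = 58.55°  ·
  (1,5): δ = 21.71°  ✓
  (1,6): δ = 1.53°  ✓
  (1,7): δ = 34.73°  ✓
  (2,3): δ = 141.63°  ·
  (2,4): δ = 96.05°  ·
  (2,5): δ = 59.21°  ·
  (2,6): δ = 35.97°  ✓
  (2,7): δ = 2.77°  ✓
  (3,4): δ = 134.42°  ·
  (3,5): δ = 97.58°  ·
  (3,6): δ = 74.34°  ·
  (3,7): δ = 41.14°  ✓
  (4,5): δ = 143.16°  ·
  (4,6): δ = 119.92°  ·
  (4,7): δ = 86.72°  ·
  (5,6): δ = 156.76°  ·
  (5,7): δ = 123.56°  ·
  (6,7): δ = 146.80°  ·
antipodal pairs: 9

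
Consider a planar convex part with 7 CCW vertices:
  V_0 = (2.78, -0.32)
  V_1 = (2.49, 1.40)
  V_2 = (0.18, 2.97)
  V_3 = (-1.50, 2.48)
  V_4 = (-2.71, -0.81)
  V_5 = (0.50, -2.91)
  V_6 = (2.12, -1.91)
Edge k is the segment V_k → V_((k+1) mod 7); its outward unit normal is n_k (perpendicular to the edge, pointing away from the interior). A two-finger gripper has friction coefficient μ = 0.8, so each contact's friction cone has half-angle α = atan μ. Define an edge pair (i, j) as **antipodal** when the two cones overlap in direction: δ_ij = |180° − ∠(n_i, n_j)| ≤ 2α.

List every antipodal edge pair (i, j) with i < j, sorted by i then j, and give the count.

α = atan 0.8 = 38.66°;  2α = 77.32°
n_0 = (+0.9861, +0.1663)
n_1 = (+0.5621, +0.8271)
n_2 = (-0.2800, +0.9600)
n_3 = (-0.9385, +0.3452)
n_4 = (-0.5475, -0.8368)
n_5 = (+0.5253, -0.8509)
n_6 = (+0.9236, -0.3834)
  (0,1): δ = 133.77°  ·
  (0,2): δ = 83.31°  ·
  (0,3): δ = 29.76°  ✓
  (0,4): δ = 47.24°  ✓
  (0,5): δ = 112.12°  ·
  (0,6): δ = 147.89°  ·
  (1,2): δ = 129.54°  ·
  (1,3): δ = 75.99°  ✓
  (1,4): δ = 1.01°  ✓
  (1,5): δ = 65.89°  ✓
  (1,6): δ = 101.66°  ·
  (2,3): δ = 126.45°  ·
  (2,4): δ = 49.45°  ✓
  (2,5): δ = 15.43°  ✓
  (2,6): δ = 51.20°  ✓
  (3,4): δ = 103.00°  ·
  (3,5): δ = 38.12°  ✓
  (3,6): δ = 2.35°  ✓
  (4,5): δ = 115.12°  ·
  (4,6): δ = 79.35°  ·
  (5,6): δ = 144.23°  ·
antipodal pairs: 10

count = 10; pairs: (0,3), (0,4), (1,3), (1,4), (1,5), (2,4), (2,5), (2,6), (3,5), (3,6)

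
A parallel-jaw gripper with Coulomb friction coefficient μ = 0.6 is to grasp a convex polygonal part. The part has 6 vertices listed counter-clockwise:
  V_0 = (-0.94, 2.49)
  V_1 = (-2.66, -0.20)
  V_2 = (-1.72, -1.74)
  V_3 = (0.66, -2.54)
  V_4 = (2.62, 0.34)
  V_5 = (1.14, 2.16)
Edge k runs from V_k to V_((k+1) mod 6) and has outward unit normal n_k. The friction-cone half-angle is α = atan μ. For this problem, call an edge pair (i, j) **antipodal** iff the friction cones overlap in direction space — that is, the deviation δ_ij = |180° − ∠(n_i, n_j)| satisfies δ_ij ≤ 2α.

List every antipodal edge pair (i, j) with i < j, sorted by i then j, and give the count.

α = atan 0.6 = 30.96°;  2α = 61.93°
n_0 = (-0.8425, +0.5387)
n_1 = (-0.8536, -0.5210)
n_2 = (-0.3186, -0.9479)
n_3 = (+0.8267, -0.5626)
n_4 = (+0.7759, +0.6309)
n_5 = (+0.1567, +0.9876)
  (0,1): δ = 116.01°  ·
  (0,2): δ = 75.98°  ·
  (0,3): δ = 1.64°  ✓
  (0,4): δ = 71.71°  ·
  (0,5): δ = 113.58°  ·
  (1,2): δ = 139.98°  ·
  (1,3): δ = 65.64°  ·
  (1,4): δ = 7.72°  ✓
  (1,5): δ = 49.59°  ✓
  (2,3): δ = 105.66°  ·
  (2,4): δ = 32.30°  ✓
  (2,5): δ = 9.56°  ✓
  (3,4): δ = 106.64°  ·
  (3,5): δ = 64.78°  ·
  (4,5): δ = 138.13°  ·
antipodal pairs: 5

count = 5; pairs: (0,3), (1,4), (1,5), (2,4), (2,5)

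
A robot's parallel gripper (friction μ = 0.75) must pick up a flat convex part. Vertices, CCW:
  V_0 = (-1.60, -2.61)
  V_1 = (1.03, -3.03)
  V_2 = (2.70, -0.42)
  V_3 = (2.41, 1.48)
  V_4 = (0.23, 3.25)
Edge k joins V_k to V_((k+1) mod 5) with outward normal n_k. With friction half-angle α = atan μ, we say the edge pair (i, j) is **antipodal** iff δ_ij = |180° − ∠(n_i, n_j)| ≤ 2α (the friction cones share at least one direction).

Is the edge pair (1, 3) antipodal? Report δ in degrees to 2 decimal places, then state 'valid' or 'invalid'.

δ = 96.46°, invalid

α = atan 0.75 = 36.87°;  2α = 73.74°
edge 1: e_1 = (+1.67, +2.61);  n_1 = (+0.8423, -0.5390)
edge 3: e_3 = (-2.18, +1.77);  n_3 = (+0.6303, +0.7763)
∠(n_1, n_3) = 83.54°
δ = |180° − 83.54°| = 96.46°
96.46° > 2α = 73.74°  →  invalid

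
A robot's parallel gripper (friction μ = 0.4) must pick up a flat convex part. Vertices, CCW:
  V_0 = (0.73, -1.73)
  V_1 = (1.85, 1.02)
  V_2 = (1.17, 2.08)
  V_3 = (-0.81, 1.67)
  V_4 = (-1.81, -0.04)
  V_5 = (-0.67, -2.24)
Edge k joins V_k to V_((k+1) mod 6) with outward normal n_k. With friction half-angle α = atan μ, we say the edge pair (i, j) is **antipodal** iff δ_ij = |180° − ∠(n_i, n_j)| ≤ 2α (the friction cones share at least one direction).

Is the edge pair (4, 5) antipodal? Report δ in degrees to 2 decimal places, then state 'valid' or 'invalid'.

δ = 97.38°, invalid

α = atan 0.4 = 21.80°;  2α = 43.60°
edge 4: e_4 = (+1.14, -2.20);  n_4 = (-0.8879, -0.4601)
edge 5: e_5 = (+1.40, +0.51);  n_5 = (+0.3423, -0.9396)
∠(n_4, n_5) = 82.62°
δ = |180° − 82.62°| = 97.38°
97.38° > 2α = 43.60°  →  invalid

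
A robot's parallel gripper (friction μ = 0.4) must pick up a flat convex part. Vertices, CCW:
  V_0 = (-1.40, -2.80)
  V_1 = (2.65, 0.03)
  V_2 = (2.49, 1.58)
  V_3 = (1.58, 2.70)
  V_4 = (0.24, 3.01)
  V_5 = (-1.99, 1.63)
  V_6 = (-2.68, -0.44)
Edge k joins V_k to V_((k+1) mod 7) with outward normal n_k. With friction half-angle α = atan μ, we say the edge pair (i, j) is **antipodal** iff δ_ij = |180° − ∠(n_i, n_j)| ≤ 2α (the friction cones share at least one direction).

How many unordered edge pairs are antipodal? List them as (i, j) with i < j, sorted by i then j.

count = 5; pairs: (0,4), (0,5), (1,5), (1,6), (2,6)

α = atan 0.4 = 21.80°;  2α = 43.60°
n_0 = (+0.5728, -0.8197)
n_1 = (+0.9947, +0.1027)
n_2 = (+0.7761, +0.6306)
n_3 = (+0.2254, +0.9743)
n_4 = (-0.5262, +0.8503)
n_5 = (-0.9487, +0.3162)
n_6 = (-0.8790, -0.4768)
  (0,1): δ = 119.05°  ·
  (0,2): δ = 85.85°  ·
  (0,3): δ = 47.97°  ·
  (0,4): δ = 3.19°  ✓
  (0,5): δ = 36.62°  ✓
  (0,6): δ = 83.53°  ·
  (1,2): δ = 146.80°  ·
  (1,3): δ = 108.92°  ·
  (1,4): δ = 64.14°  ·
  (1,5): δ = 24.33°  ✓
  (1,6): δ = 22.58°  ✓
  (2,3): δ = 142.12°  ·
  (2,4): δ = 97.34°  ·
  (2,5): δ = 57.53°  ·
  (2,6): δ = 10.62°  ✓
  (3,4): δ = 135.22°  ·
  (3,5): δ = 95.41°  ·
  (3,6): δ = 48.50°  ·
  (4,5): δ = 140.19°  ·
  (4,6): δ = 93.28°  ·
  (5,6): δ = 133.09°  ·
antipodal pairs: 5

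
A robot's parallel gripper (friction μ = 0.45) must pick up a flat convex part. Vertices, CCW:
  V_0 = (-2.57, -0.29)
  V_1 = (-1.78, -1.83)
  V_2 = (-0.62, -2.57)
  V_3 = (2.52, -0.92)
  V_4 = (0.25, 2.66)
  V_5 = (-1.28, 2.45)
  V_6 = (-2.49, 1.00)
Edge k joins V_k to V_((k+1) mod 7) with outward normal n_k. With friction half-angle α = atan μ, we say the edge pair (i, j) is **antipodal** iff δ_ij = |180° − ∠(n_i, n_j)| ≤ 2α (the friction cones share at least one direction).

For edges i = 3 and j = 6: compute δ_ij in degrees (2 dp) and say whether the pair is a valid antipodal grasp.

δ = 35.93°, valid

α = atan 0.45 = 24.23°;  2α = 48.46°
edge 3: e_3 = (-2.27, +3.58);  n_3 = (+0.8445, +0.5355)
edge 6: e_6 = (-0.08, -1.29);  n_6 = (-0.9981, +0.0619)
∠(n_3, n_6) = 144.07°
δ = |180° − 144.07°| = 35.93°
35.93° ≤ 2α = 48.46°  →  valid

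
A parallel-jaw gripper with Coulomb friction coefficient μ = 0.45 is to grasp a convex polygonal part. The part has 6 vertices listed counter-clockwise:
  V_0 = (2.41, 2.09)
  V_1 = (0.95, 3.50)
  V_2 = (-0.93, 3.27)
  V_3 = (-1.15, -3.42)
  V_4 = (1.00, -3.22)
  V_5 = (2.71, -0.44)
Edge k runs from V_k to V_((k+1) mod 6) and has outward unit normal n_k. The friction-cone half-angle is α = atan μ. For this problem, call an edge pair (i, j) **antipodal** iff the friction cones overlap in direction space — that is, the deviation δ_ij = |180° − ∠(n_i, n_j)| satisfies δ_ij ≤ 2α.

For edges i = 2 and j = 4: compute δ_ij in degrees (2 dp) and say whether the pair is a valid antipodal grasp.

α = atan 0.45 = 24.23°;  2α = 48.46°
edge 2: e_2 = (-0.22, -6.69);  n_2 = (-0.9995, +0.0329)
edge 4: e_4 = (+1.71, +2.78);  n_4 = (+0.8518, -0.5239)
∠(n_2, n_4) = 150.29°
δ = |180° − 150.29°| = 29.71°
29.71° ≤ 2α = 48.46°  →  valid

δ = 29.71°, valid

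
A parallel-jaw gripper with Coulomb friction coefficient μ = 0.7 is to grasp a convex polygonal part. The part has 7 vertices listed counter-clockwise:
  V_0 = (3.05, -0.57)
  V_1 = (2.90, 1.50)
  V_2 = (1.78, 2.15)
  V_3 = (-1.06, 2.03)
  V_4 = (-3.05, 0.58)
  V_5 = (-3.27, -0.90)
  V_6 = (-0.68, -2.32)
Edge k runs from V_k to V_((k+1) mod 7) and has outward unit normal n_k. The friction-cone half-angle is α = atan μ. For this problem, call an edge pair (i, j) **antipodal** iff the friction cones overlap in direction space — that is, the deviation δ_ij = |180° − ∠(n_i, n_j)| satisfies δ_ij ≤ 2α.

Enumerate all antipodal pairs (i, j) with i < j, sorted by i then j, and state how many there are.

count = 11; pairs: (0,3), (0,4), (0,5), (1,4), (1,5), (1,6), (2,5), (2,6), (3,5), (3,6), (4,6)

α = atan 0.7 = 34.99°;  2α = 69.98°
n_0 = (+0.9974, +0.0723)
n_1 = (+0.5019, +0.8649)
n_2 = (-0.0422, +0.9991)
n_3 = (-0.5889, +0.8082)
n_4 = (-0.9891, +0.1470)
n_5 = (-0.4807, -0.8769)
n_6 = (+0.4247, -0.9053)
  (0,1): δ = 124.27°  ·
  (0,2): δ = 91.73°  ·
  (0,3): δ = 58.07°  ✓
  (0,4): δ = 12.60°  ✓
  (0,5): δ = 57.12°  ✓
  (0,6): δ = 110.99°  ·
  (1,2): δ = 147.45°  ·
  (1,3): δ = 113.79°  ·
  (1,4): δ = 68.33°  ✓
  (1,5): δ = 1.39°  ✓
  (1,6): δ = 55.26°  ✓
  (2,3): δ = 146.34°  ·
  (2,4): δ = 100.87°  ·
  (2,5): δ = 31.15°  ✓
  (2,6): δ = 22.72°  ✓
  (3,4): δ = 134.53°  ·
  (3,5): δ = 64.81°  ✓
  (3,6): δ = 10.94°  ✓
  (4,5): δ = 110.28°  ·
  (4,6): δ = 56.41°  ✓
  (5,6): δ = 126.13°  ·
antipodal pairs: 11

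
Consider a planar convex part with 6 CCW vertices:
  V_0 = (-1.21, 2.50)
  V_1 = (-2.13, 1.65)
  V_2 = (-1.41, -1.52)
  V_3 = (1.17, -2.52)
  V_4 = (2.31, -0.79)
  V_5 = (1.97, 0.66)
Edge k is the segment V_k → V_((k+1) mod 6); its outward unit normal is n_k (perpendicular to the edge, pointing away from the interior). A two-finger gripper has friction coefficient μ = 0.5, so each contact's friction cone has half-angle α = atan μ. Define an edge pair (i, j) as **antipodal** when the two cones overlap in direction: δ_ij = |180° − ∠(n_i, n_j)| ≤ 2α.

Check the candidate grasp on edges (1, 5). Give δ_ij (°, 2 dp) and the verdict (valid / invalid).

δ = 47.15°, valid

α = atan 0.5 = 26.57°;  2α = 53.13°
edge 1: e_1 = (+0.72, -3.17);  n_1 = (-0.9752, -0.2215)
edge 5: e_5 = (-3.18, +1.84);  n_5 = (+0.5008, +0.8656)
∠(n_1, n_5) = 132.85°
δ = |180° − 132.85°| = 47.15°
47.15° ≤ 2α = 53.13°  →  valid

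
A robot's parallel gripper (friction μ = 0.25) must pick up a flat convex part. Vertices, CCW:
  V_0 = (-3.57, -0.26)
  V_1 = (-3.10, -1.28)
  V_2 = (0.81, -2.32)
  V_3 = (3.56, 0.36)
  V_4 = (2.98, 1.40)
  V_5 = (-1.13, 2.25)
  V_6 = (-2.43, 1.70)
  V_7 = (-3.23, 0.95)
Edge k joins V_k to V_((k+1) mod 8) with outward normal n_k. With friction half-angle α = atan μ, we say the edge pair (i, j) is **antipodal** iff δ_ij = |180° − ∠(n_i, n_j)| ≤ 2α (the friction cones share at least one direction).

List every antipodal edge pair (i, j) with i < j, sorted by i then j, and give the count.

count = 4; pairs: (0,3), (1,4), (2,5), (2,6)

α = atan 0.25 = 14.04°;  2α = 28.07°
n_0 = (-0.9082, -0.4185)
n_1 = (-0.2570, -0.9664)
n_2 = (+0.6979, -0.7162)
n_3 = (+0.8734, +0.4871)
n_4 = (+0.2025, +0.9793)
n_5 = (-0.3896, +0.9210)
n_6 = (-0.6839, +0.7295)
n_7 = (-0.9627, +0.2705)
  (0,1): δ = 129.63°  ·
  (0,2): δ = 70.48°  ·
  (0,3): δ = 4.41°  ✓
  (0,4): δ = 53.58°  ·
  (0,5): δ = 88.19°  ·
  (0,6): δ = 108.41°  ·
  (0,7): δ = 139.57°  ·
  (1,2): δ = 120.84°  ·
  (1,3): δ = 45.96°  ·
  (1,4): δ = 3.21°  ✓
  (1,5): δ = 37.83°  ·
  (1,6): δ = 58.05°  ·
  (1,7): δ = 89.20°  ·
  (2,3): δ = 105.11°  ·
  (2,4): δ = 55.95°  ·
  (2,5): δ = 21.33°  ✓
  (2,6): δ = 1.11°  ✓
  (2,7): δ = 30.04°  ·
  (3,4): δ = 130.83°  ·
  (3,5): δ = 96.22°  ·
  (3,6): δ = 76.00°  ·
  (3,7): δ = 44.84°  ·
  (4,5): δ = 145.38°  ·
  (4,6): δ = 125.16°  ·
  (4,7): δ = 94.01°  ·
  (5,6): δ = 159.78°  ·
  (5,7): δ = 128.63°  ·
  (6,7): δ = 148.85°  ·
antipodal pairs: 4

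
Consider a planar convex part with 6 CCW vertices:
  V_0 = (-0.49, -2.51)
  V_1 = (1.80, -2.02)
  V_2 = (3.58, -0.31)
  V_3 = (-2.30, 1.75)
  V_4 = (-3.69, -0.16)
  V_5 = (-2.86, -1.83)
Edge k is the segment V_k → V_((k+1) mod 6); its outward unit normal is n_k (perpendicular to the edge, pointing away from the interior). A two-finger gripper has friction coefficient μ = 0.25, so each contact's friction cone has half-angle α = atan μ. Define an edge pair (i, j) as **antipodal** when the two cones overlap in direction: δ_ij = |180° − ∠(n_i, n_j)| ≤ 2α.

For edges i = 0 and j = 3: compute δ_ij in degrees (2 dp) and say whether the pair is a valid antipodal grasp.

α = atan 0.25 = 14.04°;  2α = 28.07°
edge 0: e_0 = (+2.29, +0.49);  n_0 = (+0.2092, -0.9779)
edge 3: e_3 = (-1.39, -1.91);  n_3 = (-0.8086, +0.5884)
∠(n_0, n_3) = 138.12°
δ = |180° − 138.12°| = 41.88°
41.88° > 2α = 28.07°  →  invalid

δ = 41.88°, invalid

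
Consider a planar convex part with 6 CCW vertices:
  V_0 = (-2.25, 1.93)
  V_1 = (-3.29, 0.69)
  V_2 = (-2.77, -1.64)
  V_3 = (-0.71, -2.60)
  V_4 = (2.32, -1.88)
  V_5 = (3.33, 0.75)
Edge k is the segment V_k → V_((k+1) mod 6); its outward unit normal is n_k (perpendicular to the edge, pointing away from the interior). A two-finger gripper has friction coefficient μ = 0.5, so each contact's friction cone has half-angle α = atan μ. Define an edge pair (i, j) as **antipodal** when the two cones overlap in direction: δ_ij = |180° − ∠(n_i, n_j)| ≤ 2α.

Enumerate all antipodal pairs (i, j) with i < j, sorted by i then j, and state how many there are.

α = atan 0.5 = 26.57°;  2α = 53.13°
n_0 = (-0.7662, +0.6426)
n_1 = (-0.9760, -0.2178)
n_2 = (-0.4224, -0.9064)
n_3 = (+0.2312, -0.9729)
n_4 = (+0.9335, -0.3585)
n_5 = (+0.2069, +0.9784)
  (0,1): δ = 127.43°  ·
  (0,2): δ = 75.00°  ·
  (0,3): δ = 36.65°  ✓
  (0,4): δ = 18.98°  ✓
  (0,5): δ = 118.05°  ·
  (1,2): δ = 127.57°  ·
  (1,3): δ = 89.21°  ·
  (1,4): δ = 33.59°  ✓
  (1,5): δ = 65.48°  ·
  (2,3): δ = 141.65°  ·
  (2,4): δ = 86.02°  ·
  (2,5): δ = 13.05°  ✓
  (3,4): δ = 124.38°  ·
  (3,5): δ = 25.31°  ✓
  (4,5): δ = 80.93°  ·
antipodal pairs: 5

count = 5; pairs: (0,3), (0,4), (1,4), (2,5), (3,5)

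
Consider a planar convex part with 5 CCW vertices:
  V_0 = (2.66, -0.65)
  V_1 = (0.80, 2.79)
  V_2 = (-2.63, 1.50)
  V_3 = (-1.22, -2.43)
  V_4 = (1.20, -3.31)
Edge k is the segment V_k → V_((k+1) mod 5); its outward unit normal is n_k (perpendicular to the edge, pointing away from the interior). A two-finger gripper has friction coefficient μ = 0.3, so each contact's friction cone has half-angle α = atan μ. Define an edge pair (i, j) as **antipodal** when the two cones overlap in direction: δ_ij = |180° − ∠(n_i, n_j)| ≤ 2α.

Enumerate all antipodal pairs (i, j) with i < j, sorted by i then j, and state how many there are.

α = atan 0.3 = 16.70°;  2α = 33.40°
n_0 = (+0.8796, +0.4756)
n_1 = (-0.3520, +0.9360)
n_2 = (-0.9413, -0.3377)
n_3 = (-0.3417, -0.9398)
n_4 = (+0.8766, -0.4812)
  (0,1): δ = 97.79°  ·
  (0,2): δ = 8.66°  ✓
  (0,3): δ = 41.62°  ·
  (0,4): δ = 122.84°  ·
  (1,2): δ = 90.87°  ·
  (1,3): δ = 40.59°  ·
  (1,4): δ = 40.63°  ·
  (2,3): δ = 129.72°  ·
  (2,4): δ = 48.50°  ·
  (3,4): δ = 98.78°  ·
antipodal pairs: 1

count = 1; pairs: (0,2)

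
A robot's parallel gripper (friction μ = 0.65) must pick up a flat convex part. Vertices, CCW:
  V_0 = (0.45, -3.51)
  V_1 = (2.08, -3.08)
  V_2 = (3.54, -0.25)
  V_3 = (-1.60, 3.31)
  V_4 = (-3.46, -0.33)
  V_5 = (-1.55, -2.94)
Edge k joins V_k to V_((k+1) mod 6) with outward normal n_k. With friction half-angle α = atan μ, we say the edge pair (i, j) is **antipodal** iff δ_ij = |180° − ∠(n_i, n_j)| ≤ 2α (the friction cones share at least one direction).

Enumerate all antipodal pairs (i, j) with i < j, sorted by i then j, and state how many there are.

α = atan 0.65 = 33.02°;  2α = 66.05°
n_0 = (+0.2551, -0.9669)
n_1 = (+0.8887, -0.4585)
n_2 = (+0.5694, +0.8221)
n_3 = (-0.8905, +0.4550)
n_4 = (-0.8070, -0.5906)
n_5 = (-0.2741, -0.9617)
  (0,1): δ = 132.07°  ·
  (0,2): δ = 49.48°  ✓
  (0,3): δ = 48.16°  ✓
  (0,4): δ = 111.42°  ·
  (0,5): δ = 149.31°  ·
  (1,2): δ = 97.42°  ·
  (1,3): δ = 0.22°  ✓
  (1,4): δ = 63.49°  ✓
  (1,5): δ = 101.38°  ·
  (2,3): δ = 82.36°  ·
  (2,4): δ = 19.10°  ✓
  (2,5): δ = 18.80°  ✓
  (3,4): δ = 116.74°  ·
  (3,5): δ = 78.84°  ·
  (4,5): δ = 142.10°  ·
antipodal pairs: 6

count = 6; pairs: (0,2), (0,3), (1,3), (1,4), (2,4), (2,5)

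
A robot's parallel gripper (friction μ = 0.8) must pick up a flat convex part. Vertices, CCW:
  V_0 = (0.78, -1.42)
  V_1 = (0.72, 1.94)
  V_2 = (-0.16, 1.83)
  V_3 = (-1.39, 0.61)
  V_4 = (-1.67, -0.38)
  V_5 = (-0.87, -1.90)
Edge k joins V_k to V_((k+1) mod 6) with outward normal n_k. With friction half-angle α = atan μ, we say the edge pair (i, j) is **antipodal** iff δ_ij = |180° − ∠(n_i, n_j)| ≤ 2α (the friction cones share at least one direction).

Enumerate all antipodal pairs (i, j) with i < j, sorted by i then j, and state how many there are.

α = atan 0.8 = 38.66°;  2α = 77.32°
n_0 = (+0.9998, +0.0179)
n_1 = (-0.1240, +0.9923)
n_2 = (-0.7042, +0.7100)
n_3 = (-0.9623, +0.2722)
n_4 = (-0.8849, -0.4657)
n_5 = (+0.2793, -0.9602)
  (0,1): δ = 83.90°  ·
  (0,2): δ = 46.26°  ✓
  (0,3): δ = 16.82°  ✓
  (0,4): δ = 26.74°  ✓
  (0,5): δ = 105.20°  ·
  (1,2): δ = 142.36°  ·
  (1,3): δ = 112.92°  ·
  (1,4): δ = 69.37°  ✓
  (1,5): δ = 9.10°  ✓
  (2,3): δ = 150.56°  ·
  (2,4): δ = 107.01°  ·
  (2,5): δ = 28.55°  ✓
  (3,4): δ = 136.45°  ·
  (3,5): δ = 57.99°  ✓
  (4,5): δ = 101.54°  ·
antipodal pairs: 7

count = 7; pairs: (0,2), (0,3), (0,4), (1,4), (1,5), (2,5), (3,5)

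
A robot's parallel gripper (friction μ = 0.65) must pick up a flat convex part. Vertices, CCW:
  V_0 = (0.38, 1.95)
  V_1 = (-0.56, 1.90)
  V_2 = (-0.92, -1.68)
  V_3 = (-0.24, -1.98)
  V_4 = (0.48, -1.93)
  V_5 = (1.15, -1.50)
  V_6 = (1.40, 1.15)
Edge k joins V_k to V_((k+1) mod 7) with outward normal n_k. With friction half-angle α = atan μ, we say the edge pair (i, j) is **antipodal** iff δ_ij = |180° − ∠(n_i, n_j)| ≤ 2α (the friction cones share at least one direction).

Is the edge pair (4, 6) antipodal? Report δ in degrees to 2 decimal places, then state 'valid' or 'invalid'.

α = atan 0.65 = 33.02°;  2α = 66.05°
edge 4: e_4 = (+0.67, +0.43);  n_4 = (+0.5401, -0.8416)
edge 6: e_6 = (-1.02, +0.80);  n_6 = (+0.6171, +0.7869)
∠(n_4, n_6) = 109.20°
δ = |180° − 109.20°| = 70.80°
70.80° > 2α = 66.05°  →  invalid

δ = 70.80°, invalid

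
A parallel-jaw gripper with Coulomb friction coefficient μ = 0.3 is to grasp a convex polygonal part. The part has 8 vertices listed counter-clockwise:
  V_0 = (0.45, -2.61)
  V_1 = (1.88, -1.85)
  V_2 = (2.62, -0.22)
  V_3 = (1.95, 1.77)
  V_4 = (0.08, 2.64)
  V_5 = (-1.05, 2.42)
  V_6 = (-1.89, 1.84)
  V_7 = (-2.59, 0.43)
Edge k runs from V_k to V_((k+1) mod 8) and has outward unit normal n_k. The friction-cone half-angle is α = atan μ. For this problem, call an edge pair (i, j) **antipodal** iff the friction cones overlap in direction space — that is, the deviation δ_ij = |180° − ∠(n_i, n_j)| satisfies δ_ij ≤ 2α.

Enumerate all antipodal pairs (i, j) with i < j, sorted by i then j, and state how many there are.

count = 6; pairs: (0,4), (0,5), (1,5), (1,6), (2,7), (3,7)

α = atan 0.3 = 16.70°;  2α = 33.40°
n_0 = (+0.4693, -0.8830)
n_1 = (+0.9106, -0.4134)
n_2 = (+0.9477, +0.3191)
n_3 = (+0.4218, +0.9067)
n_4 = (-0.1911, +0.9816)
n_5 = (-0.5682, +0.8229)
n_6 = (-0.8957, +0.4447)
n_7 = (-0.7071, -0.7071)
  (0,1): δ = 142.41°  ·
  (0,2): δ = 99.38°  ·
  (0,3): δ = 52.94°  ·
  (0,4): δ = 16.97°  ✓
  (0,5): δ = 6.63°  ✓
  (0,6): δ = 35.61°  ·
  (0,7): δ = 107.01°  ·
  (1,2): δ = 136.98°  ·
  (1,3): δ = 90.53°  ·
  (1,4): δ = 54.57°  ·
  (1,5): δ = 30.96°  ✓
  (1,6): δ = 1.98°  ✓
  (1,7): δ = 69.42°  ·
  (2,3): δ = 133.56°  ·
  (2,4): δ = 97.59°  ·
  (2,5): δ = 73.98°  ·
  (2,6): δ = 45.01°  ·
  (2,7): δ = 26.39°  ✓
  (3,4): δ = 144.03°  ·
  (3,5): δ = 120.43°  ·
  (3,6): δ = 91.45°  ·
  (3,7): δ = 20.05°  ✓
  (4,5): δ = 156.39°  ·
  (4,6): δ = 127.42°  ·
  (4,7): δ = 56.02°  ·
  (5,6): δ = 151.03°  ·
  (5,7): δ = 79.62°  ·
  (6,7): δ = 108.60°  ·
antipodal pairs: 6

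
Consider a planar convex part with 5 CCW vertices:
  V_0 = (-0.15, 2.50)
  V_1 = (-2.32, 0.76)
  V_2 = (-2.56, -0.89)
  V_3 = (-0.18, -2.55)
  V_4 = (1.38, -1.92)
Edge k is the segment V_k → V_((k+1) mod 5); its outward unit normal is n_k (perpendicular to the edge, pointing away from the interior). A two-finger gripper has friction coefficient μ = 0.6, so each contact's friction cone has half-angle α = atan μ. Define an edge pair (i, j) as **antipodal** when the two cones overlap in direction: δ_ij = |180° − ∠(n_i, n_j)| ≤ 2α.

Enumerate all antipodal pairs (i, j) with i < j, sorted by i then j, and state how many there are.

α = atan 0.6 = 30.96°;  2α = 61.93°
n_0 = (-0.6256, +0.7802)
n_1 = (-0.9896, +0.1439)
n_2 = (-0.5721, -0.8202)
n_3 = (+0.3745, -0.9272)
n_4 = (+0.9450, +0.3271)
  (0,1): δ = 137.00°  ·
  (0,2): δ = 73.62°  ·
  (0,3): δ = 16.73°  ✓
  (0,4): δ = 70.37°  ·
  (1,2): δ = 116.62°  ·
  (1,3): δ = 59.73°  ✓
  (1,4): δ = 27.37°  ✓
  (2,3): δ = 123.11°  ·
  (2,4): δ = 36.01°  ✓
  (3,4): δ = 92.90°  ·
antipodal pairs: 4

count = 4; pairs: (0,3), (1,3), (1,4), (2,4)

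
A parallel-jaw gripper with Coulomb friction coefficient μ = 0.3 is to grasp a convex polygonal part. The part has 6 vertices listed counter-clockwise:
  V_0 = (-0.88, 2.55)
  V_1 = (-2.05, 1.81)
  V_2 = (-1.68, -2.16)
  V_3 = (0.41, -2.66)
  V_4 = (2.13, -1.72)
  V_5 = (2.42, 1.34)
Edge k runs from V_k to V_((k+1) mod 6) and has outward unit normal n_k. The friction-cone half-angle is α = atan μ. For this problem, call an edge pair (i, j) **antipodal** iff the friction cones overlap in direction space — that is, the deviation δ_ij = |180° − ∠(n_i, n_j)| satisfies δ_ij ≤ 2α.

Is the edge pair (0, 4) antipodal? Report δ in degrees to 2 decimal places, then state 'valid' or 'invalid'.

δ = 52.27°, invalid

α = atan 0.3 = 16.70°;  2α = 33.40°
edge 0: e_0 = (-1.17, -0.74);  n_0 = (-0.5345, +0.8451)
edge 4: e_4 = (+0.29, +3.06);  n_4 = (+0.9955, -0.0943)
∠(n_0, n_4) = 127.73°
δ = |180° − 127.73°| = 52.27°
52.27° > 2α = 33.40°  →  invalid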